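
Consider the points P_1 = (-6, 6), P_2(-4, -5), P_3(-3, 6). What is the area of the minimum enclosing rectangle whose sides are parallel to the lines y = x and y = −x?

78

In coordinates u = x + y, v = x − y the rectangle is axis-aligned; the map (x,y)→(u,v) scales areas by 2.
u-values: 0, -9, 3; range = 3 − (-9) = 12.
v-values: -12, 1, -9; range = 1 − (-12) = 13.
Area = (12 × 13) / 2 = 78.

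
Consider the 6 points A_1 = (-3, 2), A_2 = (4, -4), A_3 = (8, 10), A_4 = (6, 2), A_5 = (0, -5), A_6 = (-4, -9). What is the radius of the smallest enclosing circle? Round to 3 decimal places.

11.236

The minimum enclosing circle of a finite set is fixed by two of the points (as a diameter) or three (as a circumcircle).
The farthest pair is A_3–A_6 with squared distance 505. The circle on this segment as diameter has centre (2, 0.5) and r² = 505/4 = 126.25.
Check A_1: distance² to centre = 27.25 ≤ 126.25, so it lies inside.
All remaining points lie in this disk, and no smaller disk contains both endpoints, so this is the minimum enclosing circle.
r = √(126.25) ≈ 11.236.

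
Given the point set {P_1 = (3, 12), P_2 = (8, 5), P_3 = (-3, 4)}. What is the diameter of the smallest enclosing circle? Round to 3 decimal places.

11.587

Side lengths²: P_1P_2² = 74, P_1P_3² = 100, P_2P_3² = 122.
Since P_2P_3² = 122 < 100 + 74 = 174, the triangle is acute, so the smallest enclosing circle is the circumcircle.
Circumcentre = (96/41, 256/41), r² = 56425/1681.
Diameter = 2r = 2√(56425/1681) ≈ 11.587.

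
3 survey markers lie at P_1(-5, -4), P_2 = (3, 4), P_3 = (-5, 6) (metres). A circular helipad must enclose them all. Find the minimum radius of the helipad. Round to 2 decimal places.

Side lengths²: P_1P_2² = 128, P_1P_3² = 100, P_2P_3² = 68.
Since P_1P_2² = 128 < 100 + 68 = 168, the triangle is acute, so the smallest enclosing circle is the circumcircle.
Circumcentre = (-2, 1), r² = 34.
r = √34 ≈ 5.83.

5.83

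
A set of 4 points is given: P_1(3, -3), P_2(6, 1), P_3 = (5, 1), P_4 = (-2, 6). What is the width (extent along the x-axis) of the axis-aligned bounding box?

max x = 6, min x = -2, so width = 8.

8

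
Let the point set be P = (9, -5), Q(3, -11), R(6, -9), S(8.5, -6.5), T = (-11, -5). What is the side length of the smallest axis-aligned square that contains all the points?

The bounding box has width 20 and height 6.
An axis-aligned square enclosing the set must have side ≥ max(width, height).
So the minimum side is max(20, 6) = 20.

20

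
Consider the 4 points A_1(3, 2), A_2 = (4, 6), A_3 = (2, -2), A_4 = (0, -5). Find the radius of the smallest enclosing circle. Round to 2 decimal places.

5.85

By Welzl's lemma the MEC is supported by two points (diametrically opposite) or three points (on a circumcircle).
The farthest pair is A_2–A_4 with squared distance 137. The circle on this segment as diameter has centre (2, 0.5) and r² = 137/4 = 34.25.
Check A_1: distance² to centre = 3.25 ≤ 34.25, so it lies inside.
All remaining points lie in this disk, and no smaller disk contains both endpoints, so this is the minimum enclosing circle.
r = √(34.25) ≈ 5.85.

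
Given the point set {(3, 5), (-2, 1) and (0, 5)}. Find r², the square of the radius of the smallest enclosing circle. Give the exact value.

10.25

Call the three points A, B, C in the order given.
Side lengths²: AB² = 41, AC² = 9, BC² = 20.
Since AB² = 41 ≥ 20 + 9 = 29, the angle opposite AB is not acute, so the smallest enclosing circle has AB as diameter.
Centre = midpoint of AB = (0.5, 3), r² = 41/4 = 10.25.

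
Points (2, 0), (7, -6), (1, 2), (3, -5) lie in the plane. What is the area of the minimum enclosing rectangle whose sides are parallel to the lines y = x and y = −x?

35

In coordinates u = x + y, v = x − y the rectangle is axis-aligned; the map (x,y)→(u,v) scales areas by 2.
u-values: 2, 1, 3, -2; range = 3 − (-2) = 5.
v-values: 2, 13, -1, 8; range = 13 − (-1) = 14.
Area = (5 × 14) / 2 = 35.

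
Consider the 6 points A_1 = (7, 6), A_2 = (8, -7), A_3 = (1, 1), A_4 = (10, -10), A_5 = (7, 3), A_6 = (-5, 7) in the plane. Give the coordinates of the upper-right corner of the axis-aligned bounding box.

x-range [-5, 10], y-range [-10, 7].
The upper-right corner is (10, 7).

(10, 7)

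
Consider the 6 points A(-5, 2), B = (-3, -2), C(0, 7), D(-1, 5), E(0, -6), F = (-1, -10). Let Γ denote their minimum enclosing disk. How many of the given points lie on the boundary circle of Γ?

By Welzl's lemma the MEC is supported by two points (diametrically opposite) or three points (on a circumcircle).
The farthest pair is C–F with squared distance 290. The circle on this segment as diameter has centre (-0.5, -1.5) and r² = 290/4 = 72.5.
Check A: distance² to centre = 32.5 ≤ 72.5, so it lies inside.
All remaining points lie in this disk, and no smaller disk contains both endpoints, so this is the minimum enclosing circle.
The points at distance exactly r from the centre are C, F — 2 points.

2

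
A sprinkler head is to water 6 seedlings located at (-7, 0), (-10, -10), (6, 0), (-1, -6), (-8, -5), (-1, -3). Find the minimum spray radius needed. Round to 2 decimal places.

The minimum enclosing circle of a finite set is fixed by two of the points (as a diameter) or three (as a circumcircle).
The farthest pair is (-10, -10)–(6, 0) with squared distance 356. The circle on this segment as diameter has centre (-2, -5) and r² = 356/4 = 89.
Check (-7, 0): distance² to centre = 50 ≤ 89, so it lies inside.
All remaining points lie in this disk, and no smaller disk contains both endpoints, so this is the minimum enclosing circle.
r = √89 ≈ 9.43.

9.43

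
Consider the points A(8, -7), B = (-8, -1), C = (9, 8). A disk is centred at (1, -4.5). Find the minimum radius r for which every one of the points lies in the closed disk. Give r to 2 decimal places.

The required radius is the distance from (1, -4.5) to the farthest point.
Squared distances: 55.25, 93.25, 220.25.
Maximum is 220.25, attained at C.
r = √(220.25) ≈ 14.84.

14.84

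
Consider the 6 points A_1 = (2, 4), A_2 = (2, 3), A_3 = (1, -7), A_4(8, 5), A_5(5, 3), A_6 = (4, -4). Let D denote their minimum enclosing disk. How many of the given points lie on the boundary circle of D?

The minimum enclosing circle of a finite set is fixed by two of the points (as a diameter) or three (as a circumcircle).
The farthest pair is A_3–A_4 with squared distance 193. The circle on this segment as diameter has centre (4.5, -1) and r² = 193/4 = 48.25.
Check A_1: distance² to centre = 31.25 ≤ 48.25, so it lies inside.
All remaining points lie in this disk, and no smaller disk contains both endpoints, so this is the minimum enclosing circle.
The points at distance exactly r from the centre are A_3, A_4 — 2 points.

2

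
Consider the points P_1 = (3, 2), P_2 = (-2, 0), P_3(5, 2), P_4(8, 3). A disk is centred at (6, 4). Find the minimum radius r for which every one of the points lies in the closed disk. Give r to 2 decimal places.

8.94

The required radius is the distance from (6, 4) to the farthest point.
Squared distances: 13, 80, 5, 5.
Maximum is 80, attained at P_2.
r = √80 ≈ 8.94.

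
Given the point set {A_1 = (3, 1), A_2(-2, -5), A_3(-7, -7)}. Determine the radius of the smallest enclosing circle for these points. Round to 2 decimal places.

Side lengths²: A_1A_2² = 61, A_1A_3² = 164, A_2A_3² = 29.
Since A_1A_3² = 164 ≥ 61 + 29 = 90, the angle opposite A_1A_3 is not acute, so the smallest enclosing circle has A_1A_3 as diameter.
Centre = midpoint of A_1A_3 = (-2, -3), r² = 164/4 = 41.
r = √41 ≈ 6.40.

6.40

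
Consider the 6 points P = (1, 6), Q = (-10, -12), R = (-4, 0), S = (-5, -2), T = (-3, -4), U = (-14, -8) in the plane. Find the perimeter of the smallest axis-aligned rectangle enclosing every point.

66

Width = max x − min x = 1 − (-14) = 15.
Height = max y − min y = 6 − (-12) = 18.
Perimeter = 2(15 + 18) = 66.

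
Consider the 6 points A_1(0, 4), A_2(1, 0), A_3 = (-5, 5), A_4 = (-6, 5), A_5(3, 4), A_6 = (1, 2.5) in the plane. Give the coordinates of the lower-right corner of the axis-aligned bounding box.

(3, 0)

x-range [-6, 3], y-range [0, 5].
The lower-right corner is (3, 0).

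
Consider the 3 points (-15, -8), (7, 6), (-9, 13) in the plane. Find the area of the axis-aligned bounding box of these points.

x ranges over [-15, 7], width 22.
y ranges over [-8, 13], height 21.
Area = 22 × 21 = 462.

462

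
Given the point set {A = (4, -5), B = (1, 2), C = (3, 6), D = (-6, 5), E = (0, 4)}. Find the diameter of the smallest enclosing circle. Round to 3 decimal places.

A smallest enclosing disk is always determined by at most three of the input points on its boundary.
The minimum enclosing circle is determined by three boundary points: A, C, D.
Their circumcentre is (-0.9, 0.1) with r² = 50.02.
The farthest remaining point E is at distance² 16.02 ≤ 50.02.
Diameter = 2r = 2√(50.02) ≈ 14.145.

14.145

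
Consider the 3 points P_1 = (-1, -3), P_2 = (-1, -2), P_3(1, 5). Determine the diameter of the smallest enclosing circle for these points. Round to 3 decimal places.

8.246

Side lengths²: P_1P_2² = 1, P_1P_3² = 68, P_2P_3² = 53.
Since P_1P_3² = 68 ≥ 53 + 1 = 54, the angle opposite P_1P_3 is not acute, so the smallest enclosing circle has P_1P_3 as diameter.
Centre = midpoint of P_1P_3 = (0, 1), r² = 68/4 = 17.
Diameter = 2r = 2√17 ≈ 8.246.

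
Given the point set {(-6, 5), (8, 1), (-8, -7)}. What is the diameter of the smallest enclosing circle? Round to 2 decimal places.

18.00

Call the three points A, B, C in the order given.
Side lengths²: AB² = 212, AC² = 148, BC² = 320.
Since BC² = 320 < 212 + 148 = 360, the triangle is acute, so the smallest enclosing circle is the circumcircle.
Circumcentre = (-5/11, -23/11), r² = 9805/121.
Diameter = 2r = 2√(9805/121) ≈ 18.00.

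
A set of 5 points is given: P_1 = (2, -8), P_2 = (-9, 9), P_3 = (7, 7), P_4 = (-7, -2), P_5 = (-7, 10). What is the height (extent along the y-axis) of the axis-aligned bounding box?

max y = 10, min y = -8, so height = 18.

18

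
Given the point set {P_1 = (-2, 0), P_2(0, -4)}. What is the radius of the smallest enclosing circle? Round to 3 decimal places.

2.236

The smallest circle enclosing two points has them as diameter endpoints.
Centre = midpoint = (-1, -2); r² = |P_1P_2|²/4 = 20/4 = 5.
r = √5 ≈ 2.236.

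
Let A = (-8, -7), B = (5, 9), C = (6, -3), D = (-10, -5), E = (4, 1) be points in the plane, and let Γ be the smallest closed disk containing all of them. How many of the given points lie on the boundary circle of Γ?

By Welzl's lemma the MEC is supported by two points (diametrically opposite) or three points (on a circumcircle).
The minimum enclosing circle is determined by three boundary points: A, B, D.
Their circumcentre is (-103/58, 71/58) with r² = 178925/1682.
The farthest remaining point C is at distance² 131713/1682 ≤ 178925/1682.
The points at distance exactly r from the centre are A, B, D — 3 points.

3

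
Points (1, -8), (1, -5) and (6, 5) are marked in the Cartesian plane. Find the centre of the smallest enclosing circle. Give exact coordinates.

(3.5, -1.5)

Call the three points A, B, C in the order given.
Side lengths²: AB² = 9, AC² = 194, BC² = 125.
Since AC² = 194 ≥ 125 + 9 = 134, the angle opposite AC is not acute, so the smallest enclosing circle has AC as diameter.
Centre = midpoint of AC = (3.5, -1.5), r² = 194/4 = 48.5.
Centre = (3.5, -1.5).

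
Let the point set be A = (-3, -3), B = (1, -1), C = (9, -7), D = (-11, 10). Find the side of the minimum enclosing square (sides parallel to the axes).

The bounding box has width 20 and height 17.
An axis-aligned square enclosing the set must have side ≥ max(width, height).
So the minimum side is max(20, 17) = 20.

20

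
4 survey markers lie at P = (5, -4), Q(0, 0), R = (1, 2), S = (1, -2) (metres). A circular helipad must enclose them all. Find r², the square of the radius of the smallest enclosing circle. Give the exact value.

By Welzl's lemma the MEC is supported by two points (diametrically opposite) or three points (on a circumcircle).
The farthest pair is P–R with squared distance 52. The circle on this segment as diameter has centre (3, -1) and r² = 52/4 = 13.
Check Q: distance² to centre = 10 ≤ 13, so it lies inside.
All remaining points lie in this disk, and no smaller disk contains both endpoints, so this is the minimum enclosing circle.

13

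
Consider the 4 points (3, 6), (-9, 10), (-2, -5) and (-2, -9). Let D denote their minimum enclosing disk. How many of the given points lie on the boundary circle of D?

The farthest pair is (-9, 10)–(-2, -9) with squared distance 410. The circle on this segment as diameter has centre (-5.5, 0.5) and r² = 410/4 = 102.5.
Check (3, 6): distance² to centre = 102.5 ≤ 102.5, so it lies inside.
All remaining points lie in this disk, and no smaller disk contains both endpoints, so this is the minimum enclosing circle.
The points at distance exactly r from the centre are (3, 6), (-9, 10), (-2, -9) — 3 points.

3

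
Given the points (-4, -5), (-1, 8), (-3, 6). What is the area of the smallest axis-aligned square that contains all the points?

169

The bounding box has width 3 and height 13.
An axis-aligned square enclosing the set must have side ≥ max(width, height).
So the minimum side is max(3, 13) = 13.
Area = 13² = 169.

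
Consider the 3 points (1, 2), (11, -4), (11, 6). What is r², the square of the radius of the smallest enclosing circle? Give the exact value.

39.44

Call the three points A, B, C in the order given.
Side lengths²: AB² = 136, AC² = 116, BC² = 100.
Since AB² = 136 < 116 + 100 = 216, the triangle is acute, so the smallest enclosing circle is the circumcircle.
Circumcentre = (7.2, 1), r² = 39.44.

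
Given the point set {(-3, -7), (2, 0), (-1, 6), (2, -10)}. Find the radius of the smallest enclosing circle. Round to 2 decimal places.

8.14

The farthest pair is (-1, 6)–(2, -10) with squared distance 265. The circle on this segment as diameter has centre (0.5, -2) and r² = 265/4 = 66.25.
Check (-3, -7): distance² to centre = 37.25 ≤ 66.25, so it lies inside.
All remaining points lie in this disk, and no smaller disk contains both endpoints, so this is the minimum enclosing circle.
r = √(66.25) ≈ 8.14.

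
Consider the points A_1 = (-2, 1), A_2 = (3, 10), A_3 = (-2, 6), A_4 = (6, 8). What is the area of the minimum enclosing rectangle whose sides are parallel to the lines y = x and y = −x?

In coordinates u = x + y, v = x − y the rectangle is axis-aligned; the map (x,y)→(u,v) scales areas by 2.
u-values: -1, 13, 4, 14; range = 14 − (-1) = 15.
v-values: -3, -7, -8, -2; range = -2 − (-8) = 6.
Area = (15 × 6) / 2 = 45.

45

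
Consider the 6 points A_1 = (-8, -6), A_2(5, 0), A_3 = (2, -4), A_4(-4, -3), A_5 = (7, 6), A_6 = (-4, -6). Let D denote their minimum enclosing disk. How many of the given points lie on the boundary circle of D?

By Welzl's lemma the MEC is supported by two points (diametrically opposite) or three points (on a circumcircle).
The farthest pair is A_1–A_5 with squared distance 369. The circle on this segment as diameter has centre (-0.5, 0) and r² = 369/4 = 92.25.
Check A_2: distance² to centre = 30.25 ≤ 92.25, so it lies inside.
All remaining points lie in this disk, and no smaller disk contains both endpoints, so this is the minimum enclosing circle.
The points at distance exactly r from the centre are A_1, A_5 — 2 points.

2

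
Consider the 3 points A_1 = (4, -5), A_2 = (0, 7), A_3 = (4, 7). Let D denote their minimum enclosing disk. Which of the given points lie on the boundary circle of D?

Side lengths²: A_1A_2² = 160, A_1A_3² = 144, A_2A_3² = 16.
Since A_1A_2² = 160 ≥ 144 + 16 = 160, the angle opposite A_1A_2 is not acute, so the smallest enclosing circle has A_1A_2 as diameter.
Centre = midpoint of A_1A_2 = (2, 1), r² = 160/4 = 40.
The points at distance exactly r from the centre are A_1, A_2, A_3 — 3 points.

A_1, A_2, A_3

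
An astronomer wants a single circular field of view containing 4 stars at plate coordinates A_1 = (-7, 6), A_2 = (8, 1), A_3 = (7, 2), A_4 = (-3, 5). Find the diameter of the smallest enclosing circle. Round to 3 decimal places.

15.811

A smallest enclosing disk is always determined by at most three of the input points on its boundary.
The farthest pair is A_1–A_2 with squared distance 250. The circle on this segment as diameter has centre (0.5, 3.5) and r² = 250/4 = 62.5.
Check A_3: distance² to centre = 44.5 ≤ 62.5, so it lies inside.
All remaining points lie in this disk, and no smaller disk contains both endpoints, so this is the minimum enclosing circle.
Diameter = 2r = 2√(62.5) ≈ 15.811.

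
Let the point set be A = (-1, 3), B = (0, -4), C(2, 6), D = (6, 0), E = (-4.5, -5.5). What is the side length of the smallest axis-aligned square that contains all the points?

The bounding box has width 10.5 and height 11.5.
An axis-aligned square enclosing the set must have side ≥ max(width, height).
So the minimum side is max(10.5, 11.5) = 11.5.

11.5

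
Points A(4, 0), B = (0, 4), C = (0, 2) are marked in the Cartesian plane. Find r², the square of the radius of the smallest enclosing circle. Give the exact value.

8

Side lengths²: AB² = 32, AC² = 20, BC² = 4.
Since AB² = 32 ≥ 20 + 4 = 24, the angle opposite AB is not acute, so the smallest enclosing circle has AB as diameter.
Centre = midpoint of AB = (2, 2), r² = 32/4 = 8.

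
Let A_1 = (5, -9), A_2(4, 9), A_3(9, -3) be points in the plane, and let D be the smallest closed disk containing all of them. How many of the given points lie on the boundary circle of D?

2

Side lengths²: A_1A_2² = 325, A_1A_3² = 52, A_2A_3² = 169.
Since A_1A_2² = 325 ≥ 169 + 52 = 221, the angle opposite A_1A_2 is not acute, so the smallest enclosing circle has A_1A_2 as diameter.
Centre = midpoint of A_1A_2 = (4.5, 0), r² = 325/4 = 81.25.
The points at distance exactly r from the centre are A_1, A_2 — 2 points.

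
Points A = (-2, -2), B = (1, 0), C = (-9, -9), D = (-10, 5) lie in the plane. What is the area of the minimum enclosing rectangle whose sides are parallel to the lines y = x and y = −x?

152

In coordinates u = x + y, v = x − y the rectangle is axis-aligned; the map (x,y)→(u,v) scales areas by 2.
u-values: -4, 1, -18, -5; range = 1 − (-18) = 19.
v-values: 0, 1, 0, -15; range = 1 − (-15) = 16.
Area = (19 × 16) / 2 = 152.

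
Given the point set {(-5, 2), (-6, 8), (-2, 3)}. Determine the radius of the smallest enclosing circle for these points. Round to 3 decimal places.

Call the three points A, B, C in the order given.
Side lengths²: AB² = 37, AC² = 10, BC² = 41.
Since BC² = 41 < 37 + 10 = 47, the triangle is acute, so the smallest enclosing circle is the circumcircle.
Circumcentre = (-167/38, 197/38), r² = 7585/722.
r = √(7585/722) ≈ 3.241.

3.241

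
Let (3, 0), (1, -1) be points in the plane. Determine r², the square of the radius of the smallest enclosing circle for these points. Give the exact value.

The smallest circle enclosing two points has them as diameter endpoints.
Centre = midpoint = (2, -0.5); r² = |(3, 0)−(1, -1)|²/4 = 5/4 = 1.25.

1.25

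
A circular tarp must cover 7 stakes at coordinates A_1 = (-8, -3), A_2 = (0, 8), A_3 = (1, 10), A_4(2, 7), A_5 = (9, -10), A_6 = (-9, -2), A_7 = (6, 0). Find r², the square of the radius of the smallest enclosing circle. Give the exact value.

171593/1369

A smallest enclosing disk is always determined by at most three of the input points on its boundary.
The minimum enclosing circle is determined by three boundary points: A_3, A_5, A_6.
Their circumcentre is (80/37, -42/37) with r² = 171593/1369.
The farthest remaining point A_1 is at distance² 146137/1369 ≤ 171593/1369.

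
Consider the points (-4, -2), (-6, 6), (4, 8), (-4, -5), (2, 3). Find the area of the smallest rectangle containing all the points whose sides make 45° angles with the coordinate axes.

In coordinates u = x + y, v = x − y the rectangle is axis-aligned; the map (x,y)→(u,v) scales areas by 2.
u-values: -6, 0, 12, -9, 5; range = 12 − (-9) = 21.
v-values: -2, -12, -4, 1, -1; range = 1 − (-12) = 13.
Area = (21 × 13) / 2 = 136.5.

136.5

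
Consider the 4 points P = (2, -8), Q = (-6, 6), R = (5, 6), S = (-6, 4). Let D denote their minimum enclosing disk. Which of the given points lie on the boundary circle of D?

P, Q, R

The minimum enclosing circle is determined by three boundary points: P, Q, R.
Their circumcentre is (-0.5, -1/7) with r² = 13325/196.
The farthest remaining point S is at distance² 9293/196 ≤ 13325/196.
The points at distance exactly r from the centre are P, Q, R — 3 points.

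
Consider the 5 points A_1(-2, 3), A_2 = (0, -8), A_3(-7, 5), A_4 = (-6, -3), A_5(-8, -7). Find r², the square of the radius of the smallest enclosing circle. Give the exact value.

The minimum enclosing circle of a finite set is fixed by two of the points (as a diameter) or three (as a circumcircle).
The farthest pair is A_2–A_3 with squared distance 218. The circle on this segment as diameter has centre (-3.5, -1.5) and r² = 218/4 = 54.5.
Check A_1: distance² to centre = 22.5 ≤ 54.5, so it lies inside.
All remaining points lie in this disk, and no smaller disk contains both endpoints, so this is the minimum enclosing circle.

54.5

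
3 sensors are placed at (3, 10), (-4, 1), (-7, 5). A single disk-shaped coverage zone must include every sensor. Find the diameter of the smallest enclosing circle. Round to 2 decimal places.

11.59

Call the three points A, B, C in the order given.
Side lengths²: AB² = 130, AC² = 125, BC² = 25.
Since AB² = 130 < 125 + 25 = 150, the triangle is acute, so the smallest enclosing circle is the circumcircle.
Circumcentre = (-29/22, 135/22), r² = 8125/242.
Diameter = 2r = 2√(8125/242) ≈ 11.59.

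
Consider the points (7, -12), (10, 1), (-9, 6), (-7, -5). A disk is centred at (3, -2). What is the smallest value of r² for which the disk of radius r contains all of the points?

208

The required radius is the distance from (3, -2) to the farthest point.
Squared distances: 116, 58, 208, 109.
Maximum is 208, attained at (-9, 6).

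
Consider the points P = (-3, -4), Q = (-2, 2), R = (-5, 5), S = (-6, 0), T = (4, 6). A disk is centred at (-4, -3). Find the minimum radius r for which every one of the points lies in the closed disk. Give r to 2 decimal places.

The required radius is the distance from (-4, -3) to the farthest point.
Squared distances: 2, 29, 65, 13, 145.
Maximum is 145, attained at T.
r = √145 ≈ 12.04.

12.04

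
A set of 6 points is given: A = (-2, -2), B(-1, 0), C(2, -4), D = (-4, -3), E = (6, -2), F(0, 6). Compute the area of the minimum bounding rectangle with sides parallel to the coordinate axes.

100

x ranges over [-4, 6], width 10.
y ranges over [-4, 6], height 10.
Area = 10 × 10 = 100.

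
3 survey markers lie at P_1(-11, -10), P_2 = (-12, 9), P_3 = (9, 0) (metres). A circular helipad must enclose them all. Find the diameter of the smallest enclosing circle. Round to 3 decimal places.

24.924

Side lengths²: P_1P_2² = 362, P_1P_3² = 500, P_2P_3² = 522.
Since P_2P_3² = 522 < 500 + 362 = 862, the triangle is acute, so the smallest enclosing circle is the circumcircle.
Circumcentre = (-45/13, -1/13), r² = 26245/169.
Diameter = 2r = 2√(26245/169) ≈ 24.924.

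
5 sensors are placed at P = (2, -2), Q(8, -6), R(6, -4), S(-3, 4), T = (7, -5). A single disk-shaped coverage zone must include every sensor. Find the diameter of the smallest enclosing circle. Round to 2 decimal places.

14.87

A smallest enclosing disk is always determined by at most three of the input points on its boundary.
The farthest pair is Q–S with squared distance 221. The circle on this segment as diameter has centre (2.5, -1) and r² = 221/4 = 55.25.
Check P: distance² to centre = 1.25 ≤ 55.25, so it lies inside.
All remaining points lie in this disk, and no smaller disk contains both endpoints, so this is the minimum enclosing circle.
Diameter = 2r = 2√(55.25) ≈ 14.87.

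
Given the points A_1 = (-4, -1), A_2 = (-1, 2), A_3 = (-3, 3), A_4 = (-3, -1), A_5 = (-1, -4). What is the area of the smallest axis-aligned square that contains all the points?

The bounding box has width 3 and height 7.
An axis-aligned square enclosing the set must have side ≥ max(width, height).
So the minimum side is max(3, 7) = 7.
Area = 7² = 49.

49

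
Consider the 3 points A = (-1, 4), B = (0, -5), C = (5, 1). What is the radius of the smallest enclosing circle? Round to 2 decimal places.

Side lengths²: AB² = 82, AC² = 45, BC² = 61.
Since AB² = 82 < 61 + 45 = 106, the triangle is acute, so the smallest enclosing circle is the circumcircle.
Circumcentre = (19/34, -13/34), r² = 12505/578.
r = √(12505/578) ≈ 4.65.

4.65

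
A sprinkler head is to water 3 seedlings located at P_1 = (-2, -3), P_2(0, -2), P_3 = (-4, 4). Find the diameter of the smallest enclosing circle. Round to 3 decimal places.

Side lengths²: P_1P_2² = 5, P_1P_3² = 53, P_2P_3² = 52.
Since P_1P_3² = 53 < 52 + 5 = 57, the triangle is acute, so the smallest enclosing circle is the circumcircle.
Circumcentre = (-2.5625, 0.625), r² = 13.45703125.
Diameter = 2r = 2√(13.45703125) ≈ 7.337.

7.337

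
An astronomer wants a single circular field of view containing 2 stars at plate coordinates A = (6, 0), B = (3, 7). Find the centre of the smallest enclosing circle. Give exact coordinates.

The smallest circle enclosing two points has them as diameter endpoints.
Centre = midpoint = (4.5, 3.5); r² = |AB|²/4 = 58/4 = 14.5.
Centre = (4.5, 3.5).

(4.5, 3.5)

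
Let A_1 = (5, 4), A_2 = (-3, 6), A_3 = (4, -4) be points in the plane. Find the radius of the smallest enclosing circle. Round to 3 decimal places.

Side lengths²: A_1A_2² = 68, A_1A_3² = 65, A_2A_3² = 149.
Since A_2A_3² = 149 ≥ 68 + 65 = 133, the angle opposite A_2A_3 is not acute, so the smallest enclosing circle has A_2A_3 as diameter.
Centre = midpoint of A_2A_3 = (0.5, 1), r² = 149/4 = 37.25.
r = √(37.25) ≈ 6.103.

6.103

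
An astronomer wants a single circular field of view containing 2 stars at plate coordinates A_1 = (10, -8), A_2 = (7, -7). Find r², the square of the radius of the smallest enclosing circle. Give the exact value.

2.5

The smallest circle enclosing two points has them as diameter endpoints.
Centre = midpoint = (8.5, -7.5); r² = |A_1A_2|²/4 = 10/4 = 2.5.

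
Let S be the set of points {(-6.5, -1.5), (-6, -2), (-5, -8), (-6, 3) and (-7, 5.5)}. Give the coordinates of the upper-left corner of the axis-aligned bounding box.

(-7, 5.5)

x-range [-7, -5], y-range [-8, 5.5].
The upper-left corner is (-7, 5.5).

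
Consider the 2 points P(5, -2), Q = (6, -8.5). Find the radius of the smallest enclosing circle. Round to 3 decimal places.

3.288

The smallest circle enclosing two points has them as diameter endpoints.
Centre = midpoint = (5.5, -5.25); r² = |PQ|²/4 = 43.25/4 = 10.8125.
r = √(10.8125) ≈ 3.288.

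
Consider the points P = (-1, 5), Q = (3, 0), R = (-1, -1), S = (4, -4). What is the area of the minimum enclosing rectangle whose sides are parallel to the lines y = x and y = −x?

42

In coordinates u = x + y, v = x − y the rectangle is axis-aligned; the map (x,y)→(u,v) scales areas by 2.
u-values: 4, 3, -2, 0; range = 4 − (-2) = 6.
v-values: -6, 3, 0, 8; range = 8 − (-6) = 14.
Area = (6 × 14) / 2 = 42.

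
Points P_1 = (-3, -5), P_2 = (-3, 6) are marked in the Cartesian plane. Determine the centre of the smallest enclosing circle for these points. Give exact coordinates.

The smallest circle enclosing two points has them as diameter endpoints.
Centre = midpoint = (-3, 0.5); r² = |P_1P_2|²/4 = 121/4 = 30.25.
Centre = (-3, 0.5).

(-3, 0.5)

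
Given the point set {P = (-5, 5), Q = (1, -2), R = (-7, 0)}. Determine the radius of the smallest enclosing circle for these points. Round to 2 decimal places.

Side lengths²: PQ² = 85, PR² = 29, QR² = 68.
Since PQ² = 85 < 68 + 29 = 97, the triangle is acute, so the smallest enclosing circle is the circumcircle.
Circumcentre = (-109/44, 12/11), r² = 41905/1936.
r = √(41905/1936) ≈ 4.65.

4.65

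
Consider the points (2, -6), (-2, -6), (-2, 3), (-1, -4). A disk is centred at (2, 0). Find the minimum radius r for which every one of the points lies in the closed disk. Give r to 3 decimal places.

7.211

The required radius is the distance from (2, 0) to the farthest point.
Squared distances: 36, 52, 25, 25.
Maximum is 52, attained at (-2, -6).
r = √52 ≈ 7.211.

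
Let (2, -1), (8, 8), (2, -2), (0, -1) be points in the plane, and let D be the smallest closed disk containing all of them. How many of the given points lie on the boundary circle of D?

The minimum enclosing circle of a finite set is fixed by two of the points (as a diameter) or three (as a circumcircle).
The farthest pair is (8, 8)–(0, -1) with squared distance 145. The circle on this segment as diameter has centre (4, 3.5) and r² = 145/4 = 36.25.
Check (2, -1): distance² to centre = 24.25 ≤ 36.25, so it lies inside.
All remaining points lie in this disk, and no smaller disk contains both endpoints, so this is the minimum enclosing circle.
The points at distance exactly r from the centre are (8, 8), (0, -1) — 2 points.

2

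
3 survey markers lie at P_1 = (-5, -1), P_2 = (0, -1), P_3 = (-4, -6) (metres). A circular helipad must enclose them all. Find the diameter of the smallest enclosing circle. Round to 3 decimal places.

Side lengths²: P_1P_2² = 25, P_1P_3² = 26, P_2P_3² = 41.
Since P_2P_3² = 41 < 26 + 25 = 51, the triangle is acute, so the smallest enclosing circle is the circumcircle.
Circumcentre = (-2.5, -3.1), r² = 10.66.
Diameter = 2r = 2√(10.66) ≈ 6.530.

6.530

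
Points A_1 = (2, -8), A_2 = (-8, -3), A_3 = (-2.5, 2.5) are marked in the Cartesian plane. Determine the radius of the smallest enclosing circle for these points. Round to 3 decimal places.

Side lengths²: A_1A_2² = 125, A_1A_3² = 130.5, A_2A_3² = 60.5.
Since A_1A_3² = 130.5 < 125 + 60.5 = 185.5, the triangle is acute, so the smallest enclosing circle is the circumcircle.
Circumcentre = (-2, -3.5), r² = 36.25.
r = √(36.25) ≈ 6.021.

6.021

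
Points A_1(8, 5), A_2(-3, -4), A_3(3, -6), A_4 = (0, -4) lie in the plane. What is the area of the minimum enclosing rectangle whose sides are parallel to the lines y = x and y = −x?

In coordinates u = x + y, v = x − y the rectangle is axis-aligned; the map (x,y)→(u,v) scales areas by 2.
u-values: 13, -7, -3, -4; range = 13 − (-7) = 20.
v-values: 3, 1, 9, 4; range = 9 − 1 = 8.
Area = (20 × 8) / 2 = 80.

80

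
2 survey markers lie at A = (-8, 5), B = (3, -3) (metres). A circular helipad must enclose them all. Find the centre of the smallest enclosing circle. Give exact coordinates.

The smallest circle enclosing two points has them as diameter endpoints.
Centre = midpoint = (-2.5, 1); r² = |AB|²/4 = 185/4 = 46.25.
Centre = (-2.5, 1).

(-2.5, 1)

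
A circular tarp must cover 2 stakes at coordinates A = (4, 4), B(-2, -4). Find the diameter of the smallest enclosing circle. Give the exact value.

The smallest circle enclosing two points has them as diameter endpoints.
Centre = midpoint = (1, 0); r² = |AB|²/4 = 100/4 = 25.
Diameter = 2r = 2√25 = 10.

10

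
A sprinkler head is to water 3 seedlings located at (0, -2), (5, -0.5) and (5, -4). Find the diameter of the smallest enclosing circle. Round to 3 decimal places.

5.622

Call the three points A, B, C in the order given.
Side lengths²: AB² = 27.25, AC² = 29, BC² = 12.25.
Since AC² = 29 < 27.25 + 12.25 = 39.5, the triangle is acute, so the smallest enclosing circle is the circumcircle.
Circumcentre = (2.8, -2.25), r² = 7.9025.
Diameter = 2r = 2√(7.9025) ≈ 5.622.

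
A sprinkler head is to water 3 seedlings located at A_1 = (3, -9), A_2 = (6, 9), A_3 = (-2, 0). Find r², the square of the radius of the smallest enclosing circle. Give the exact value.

83.25

Side lengths²: A_1A_2² = 333, A_1A_3² = 106, A_2A_3² = 145.
Since A_1A_2² = 333 ≥ 145 + 106 = 251, the angle opposite A_1A_2 is not acute, so the smallest enclosing circle has A_1A_2 as diameter.
Centre = midpoint of A_1A_2 = (4.5, 0), r² = 333/4 = 83.25.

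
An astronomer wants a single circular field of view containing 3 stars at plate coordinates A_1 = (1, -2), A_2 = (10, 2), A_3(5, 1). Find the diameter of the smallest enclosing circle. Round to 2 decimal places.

Side lengths²: A_1A_2² = 97, A_1A_3² = 25, A_2A_3² = 26.
Since A_1A_2² = 97 ≥ 26 + 25 = 51, the angle opposite A_1A_2 is not acute, so the smallest enclosing circle has A_1A_2 as diameter.
Centre = midpoint of A_1A_2 = (5.5, 0), r² = 97/4 = 24.25.
Diameter = 2r = 2√(24.25) ≈ 9.85.

9.85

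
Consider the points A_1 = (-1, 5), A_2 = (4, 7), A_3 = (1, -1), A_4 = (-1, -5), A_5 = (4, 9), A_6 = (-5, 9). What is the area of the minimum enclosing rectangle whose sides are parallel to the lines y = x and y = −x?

171

In coordinates u = x + y, v = x − y the rectangle is axis-aligned; the map (x,y)→(u,v) scales areas by 2.
u-values: 4, 11, 0, -6, 13, 4; range = 13 − (-6) = 19.
v-values: -6, -3, 2, 4, -5, -14; range = 4 − (-14) = 18.
Area = (19 × 18) / 2 = 171.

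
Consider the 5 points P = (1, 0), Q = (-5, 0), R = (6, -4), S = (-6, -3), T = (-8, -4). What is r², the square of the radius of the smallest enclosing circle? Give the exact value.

The farthest pair is R–T with squared distance 196. The circle on this segment as diameter has centre (-1, -4) and r² = 196/4 = 49.
Check P: distance² to centre = 20 ≤ 49, so it lies inside.
All remaining points lie in this disk, and no smaller disk contains both endpoints, so this is the minimum enclosing circle.

49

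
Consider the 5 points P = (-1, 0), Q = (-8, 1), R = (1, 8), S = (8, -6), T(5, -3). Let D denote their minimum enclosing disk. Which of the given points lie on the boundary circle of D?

Q, R, S

A smallest enclosing disk is always determined by at most three of the input points on its boundary.
The minimum enclosing circle is determined by three boundary points: Q, R, S.
Their circumcentre is (0.7, -0.9) with r² = 79.3.
The farthest remaining point T is at distance² 22.9 ≤ 79.3.
The points at distance exactly r from the centre are Q, R, S — 3 points.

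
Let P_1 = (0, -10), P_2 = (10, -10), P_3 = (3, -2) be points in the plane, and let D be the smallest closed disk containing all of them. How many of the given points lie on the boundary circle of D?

Side lengths²: P_1P_2² = 100, P_1P_3² = 73, P_2P_3² = 113.
Since P_2P_3² = 113 < 100 + 73 = 173, the triangle is acute, so the smallest enclosing circle is the circumcircle.
Circumcentre = (5, -7.3125), r² = 32.22265625.
The points at distance exactly r from the centre are P_1, P_2, P_3 — 3 points.

3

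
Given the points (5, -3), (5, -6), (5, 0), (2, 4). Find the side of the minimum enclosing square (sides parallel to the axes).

The bounding box has width 3 and height 10.
An axis-aligned square enclosing the set must have side ≥ max(width, height).
So the minimum side is max(3, 10) = 10.

10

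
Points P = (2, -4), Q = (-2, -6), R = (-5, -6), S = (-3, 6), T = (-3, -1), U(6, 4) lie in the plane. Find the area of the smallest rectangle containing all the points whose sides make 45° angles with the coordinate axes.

157.5

In coordinates u = x + y, v = x − y the rectangle is axis-aligned; the map (x,y)→(u,v) scales areas by 2.
u-values: -2, -8, -11, 3, -4, 10; range = 10 − (-11) = 21.
v-values: 6, 4, 1, -9, -2, 2; range = 6 − (-9) = 15.
Area = (21 × 15) / 2 = 157.5.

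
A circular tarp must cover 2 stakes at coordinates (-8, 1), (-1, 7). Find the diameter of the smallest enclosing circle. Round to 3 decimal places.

The smallest circle enclosing two points has them as diameter endpoints.
Centre = midpoint = (-4.5, 4); r² = |(-8, 1)−(-1, 7)|²/4 = 85/4 = 21.25.
Diameter = 2r = 2√(21.25) ≈ 9.220.

9.220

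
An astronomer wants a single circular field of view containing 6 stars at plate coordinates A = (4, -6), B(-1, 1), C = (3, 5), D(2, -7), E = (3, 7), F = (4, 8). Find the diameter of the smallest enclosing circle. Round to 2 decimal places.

The minimum enclosing circle of a finite set is fixed by two of the points (as a diameter) or three (as a circumcircle).
The farthest pair is D–F with squared distance 229. The circle on this segment as diameter has centre (3, 0.5) and r² = 229/4 = 57.25.
Check A: distance² to centre = 43.25 ≤ 57.25, so it lies inside.
All remaining points lie in this disk, and no smaller disk contains both endpoints, so this is the minimum enclosing circle.
Diameter = 2r = 2√(57.25) ≈ 15.13.

15.13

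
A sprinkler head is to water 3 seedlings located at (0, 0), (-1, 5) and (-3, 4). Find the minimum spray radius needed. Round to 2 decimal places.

Call the three points A, B, C in the order given.
Side lengths²: AB² = 26, AC² = 25, BC² = 5.
Since AB² = 26 < 25 + 5 = 30, the triangle is acute, so the smallest enclosing circle is the circumcircle.
Circumcentre = (-21/22, 53/22), r² = 1625/242.
r = √(1625/242) ≈ 2.59.

2.59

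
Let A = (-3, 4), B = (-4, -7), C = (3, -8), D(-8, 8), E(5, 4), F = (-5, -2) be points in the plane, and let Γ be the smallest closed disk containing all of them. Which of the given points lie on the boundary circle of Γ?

By Welzl's lemma the MEC is supported by two points (diametrically opposite) or three points (on a circumcircle).
The farthest pair is C–D with squared distance 377. The circle on this segment as diameter has centre (-2.5, 0) and r² = 377/4 = 94.25.
Check A: distance² to centre = 16.25 ≤ 94.25, so it lies inside.
All remaining points lie in this disk, and no smaller disk contains both endpoints, so this is the minimum enclosing circle.
The points at distance exactly r from the centre are C, D — 2 points.

C, D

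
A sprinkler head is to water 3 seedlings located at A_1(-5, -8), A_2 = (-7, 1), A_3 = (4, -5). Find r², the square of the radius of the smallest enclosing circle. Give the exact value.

66725/1682

Side lengths²: A_1A_2² = 85, A_1A_3² = 90, A_2A_3² = 157.
Since A_2A_3² = 157 < 90 + 85 = 175, the triangle is acute, so the smallest enclosing circle is the circumcircle.
Circumcentre = (-105/58, -149/58), r² = 66725/1682.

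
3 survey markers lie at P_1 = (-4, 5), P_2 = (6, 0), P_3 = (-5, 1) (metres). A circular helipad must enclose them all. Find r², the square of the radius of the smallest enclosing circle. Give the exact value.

5185/162

Side lengths²: P_1P_2² = 125, P_1P_3² = 17, P_2P_3² = 122.
Since P_1P_2² = 125 < 122 + 17 = 139, the triangle is acute, so the smallest enclosing circle is the circumcircle.
Circumcentre = (11/18, 31/18), r² = 5185/162.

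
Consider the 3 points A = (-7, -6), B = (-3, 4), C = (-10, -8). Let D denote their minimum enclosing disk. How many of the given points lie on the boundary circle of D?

Side lengths²: AB² = 116, AC² = 13, BC² = 193.
Since BC² = 193 ≥ 116 + 13 = 129, the angle opposite BC is not acute, so the smallest enclosing circle has BC as diameter.
Centre = midpoint of BC = (-6.5, -2), r² = 193/4 = 48.25.
The points at distance exactly r from the centre are B, C — 2 points.

2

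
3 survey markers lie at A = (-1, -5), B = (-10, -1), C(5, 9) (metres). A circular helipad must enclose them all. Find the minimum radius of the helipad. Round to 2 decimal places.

9.01

Side lengths²: AB² = 97, AC² = 232, BC² = 325.
Since BC² = 325 < 232 + 97 = 329, the triangle is acute, so the smallest enclosing circle is the circumcircle.
Circumcentre = (-73/30, 3.9), r² = 36569/450.
r = √(36569/450) ≈ 9.01.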